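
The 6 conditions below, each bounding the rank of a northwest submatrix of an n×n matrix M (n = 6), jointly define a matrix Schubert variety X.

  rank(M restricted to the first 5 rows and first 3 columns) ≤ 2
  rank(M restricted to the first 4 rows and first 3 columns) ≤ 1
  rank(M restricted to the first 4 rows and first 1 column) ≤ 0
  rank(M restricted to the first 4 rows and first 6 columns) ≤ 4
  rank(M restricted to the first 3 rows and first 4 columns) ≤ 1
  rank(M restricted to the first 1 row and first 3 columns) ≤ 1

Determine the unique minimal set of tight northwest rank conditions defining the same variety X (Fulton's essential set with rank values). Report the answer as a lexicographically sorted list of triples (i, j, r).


Reconstructing r_w from the 6 given conditions:

  row 1: 0 | 1 | 1 | 1 | 1 | 1
  row 2: 0 | 1 | 1 | 1 | 2 | 2
  row 3: 0 | 1 | 1 | 1 | 2 | 3
  row 4: 0 | 1 | 1 | 2 | 3 | 4
  row 5: 1 | 2 | 2 | 3 | 4 | 5
  row 6: 1 | 2 | 3 | 4 | 5 | 6

second differences of R give the permutation w = (2, 5, 6, 4, 1, 3).

Rothe diagram D(w) (9 cells), 3 SE-corners (essential conditions):

[(3, 4, 1), (4, 1, 0), (4, 3, 1)]


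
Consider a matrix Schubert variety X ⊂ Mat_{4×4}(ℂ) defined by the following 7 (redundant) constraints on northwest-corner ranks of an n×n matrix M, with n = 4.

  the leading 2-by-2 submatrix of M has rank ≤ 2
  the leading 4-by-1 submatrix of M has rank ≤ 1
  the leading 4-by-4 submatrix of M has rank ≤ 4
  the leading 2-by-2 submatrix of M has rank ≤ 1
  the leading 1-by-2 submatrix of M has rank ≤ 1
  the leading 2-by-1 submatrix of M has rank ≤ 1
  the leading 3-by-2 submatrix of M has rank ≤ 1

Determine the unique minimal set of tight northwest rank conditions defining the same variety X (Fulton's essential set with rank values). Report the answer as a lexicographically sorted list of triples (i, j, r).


Recovering R(i,j) via the rank-extension bound from the 7 conditions:

  i=1: 1 | 1 | 1 | 1
  i=2: 1 | 1 | 2 | 2
  i=3: 1 | 1 | 2 | 3
  i=4: 1 | 2 | 3 | 4

hence w(1..4) = (1, 3, 4, 2).

ℓ(w)=2; the 1 essential cell (i,j,r):

[(3, 2, 1)]


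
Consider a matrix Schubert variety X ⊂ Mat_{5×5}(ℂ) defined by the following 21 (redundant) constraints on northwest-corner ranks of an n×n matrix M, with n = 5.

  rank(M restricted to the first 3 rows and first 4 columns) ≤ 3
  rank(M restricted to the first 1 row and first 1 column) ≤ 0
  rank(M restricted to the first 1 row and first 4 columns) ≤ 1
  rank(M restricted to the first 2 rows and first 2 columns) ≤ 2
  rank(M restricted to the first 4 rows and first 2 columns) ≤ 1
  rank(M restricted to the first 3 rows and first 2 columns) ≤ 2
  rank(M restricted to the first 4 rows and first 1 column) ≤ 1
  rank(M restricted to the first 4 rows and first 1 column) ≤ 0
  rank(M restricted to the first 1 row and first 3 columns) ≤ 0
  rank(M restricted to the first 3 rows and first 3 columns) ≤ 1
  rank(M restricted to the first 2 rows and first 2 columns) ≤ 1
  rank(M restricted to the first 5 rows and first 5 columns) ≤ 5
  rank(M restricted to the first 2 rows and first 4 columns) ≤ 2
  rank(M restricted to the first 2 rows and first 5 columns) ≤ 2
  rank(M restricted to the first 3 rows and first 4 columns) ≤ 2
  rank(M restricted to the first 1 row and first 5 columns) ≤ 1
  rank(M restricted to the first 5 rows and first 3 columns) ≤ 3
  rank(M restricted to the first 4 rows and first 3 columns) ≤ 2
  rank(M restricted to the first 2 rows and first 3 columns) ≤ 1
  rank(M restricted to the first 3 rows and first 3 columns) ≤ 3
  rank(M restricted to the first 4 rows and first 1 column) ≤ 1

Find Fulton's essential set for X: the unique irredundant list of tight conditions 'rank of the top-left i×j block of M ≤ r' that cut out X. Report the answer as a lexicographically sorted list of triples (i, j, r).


Computing R[i][j] = min implied NW-rank bound (n=5, 21 conditions):

  i=1: 0, 0, 0, 1, 1
  i=2: 0, 1, 1, 2, 2
  i=3: 0, 1, 1, 2, 3
  i=4: 0, 1, 2, 3, 4
  i=5: 1, 2, 3, 4, 5

second differences of R give the permutation w = (4, 2, 5, 3, 1).

Rothe diagram D(w) (7 cells), 3 SE-corners (essential conditions):

[(1, 3, 0), (3, 3, 1), (4, 1, 0)]


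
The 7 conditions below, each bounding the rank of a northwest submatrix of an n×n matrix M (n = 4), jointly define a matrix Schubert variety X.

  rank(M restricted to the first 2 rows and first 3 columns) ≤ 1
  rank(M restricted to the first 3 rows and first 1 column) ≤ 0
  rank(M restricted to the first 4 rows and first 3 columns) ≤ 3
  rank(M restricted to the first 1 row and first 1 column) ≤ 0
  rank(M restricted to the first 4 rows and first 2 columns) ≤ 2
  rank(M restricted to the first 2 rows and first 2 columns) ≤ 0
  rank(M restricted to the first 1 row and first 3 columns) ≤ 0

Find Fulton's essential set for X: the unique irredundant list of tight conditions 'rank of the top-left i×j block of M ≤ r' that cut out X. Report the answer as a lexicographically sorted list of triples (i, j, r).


Propagating the 7 rank bounds to every northwest block:

  R[1]: 0  0  0  1
  R[2]: 0  0  1  2
  R[3]: 0  1  2  3
  R[4]: 1  2  3  4

the unique w with this rank table is (4, 3, 2, 1).

3 SE-corners of the 6-cell Rothe diagram give Ess(w):

[(1, 3, 0), (2, 2, 0), (3, 1, 0)]


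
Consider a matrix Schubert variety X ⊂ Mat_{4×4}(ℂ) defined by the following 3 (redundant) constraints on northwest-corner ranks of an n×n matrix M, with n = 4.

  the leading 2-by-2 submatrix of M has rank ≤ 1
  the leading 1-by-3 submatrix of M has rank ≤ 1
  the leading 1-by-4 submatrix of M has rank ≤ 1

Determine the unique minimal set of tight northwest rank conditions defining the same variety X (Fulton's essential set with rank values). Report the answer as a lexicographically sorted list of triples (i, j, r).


Rank table r_w(4×4) implied by the 3 constraints:

  1 1 1 1
  1 1 2 2
  1 2 3 3
  1 2 3 4

second differences of R give the permutation w = (1, 3, 2, 4).

|D(w)|=1, |Ess(w)|=1:

[(2, 2, 1)]


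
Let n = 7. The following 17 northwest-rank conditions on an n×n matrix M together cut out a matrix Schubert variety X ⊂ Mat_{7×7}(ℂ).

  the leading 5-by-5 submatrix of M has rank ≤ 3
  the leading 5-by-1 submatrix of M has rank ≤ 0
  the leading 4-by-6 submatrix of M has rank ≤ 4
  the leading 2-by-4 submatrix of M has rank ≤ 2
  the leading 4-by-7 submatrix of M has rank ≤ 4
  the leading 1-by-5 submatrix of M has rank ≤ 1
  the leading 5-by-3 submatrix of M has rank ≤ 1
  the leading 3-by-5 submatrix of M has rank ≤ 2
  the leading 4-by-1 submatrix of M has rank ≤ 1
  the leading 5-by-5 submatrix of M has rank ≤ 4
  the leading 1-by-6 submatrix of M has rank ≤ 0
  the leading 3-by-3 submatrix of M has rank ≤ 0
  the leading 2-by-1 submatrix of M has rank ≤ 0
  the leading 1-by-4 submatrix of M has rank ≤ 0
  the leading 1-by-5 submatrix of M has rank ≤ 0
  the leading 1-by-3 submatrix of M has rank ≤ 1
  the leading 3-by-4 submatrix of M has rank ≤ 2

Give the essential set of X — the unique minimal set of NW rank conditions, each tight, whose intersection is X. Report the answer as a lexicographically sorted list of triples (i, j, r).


The tightest implied rank at each (i,j), from the 17 conditions:

  R[1]: 0  0  0  0  0  0  1
  R[2]: 0  0  0  1  1  1  2
  R[3]: 0  0  0  1  2  2  3
  R[4]: 0  1  1  2  3  3  4
  R[5]: 0  1  1  2  3  4  5
  R[6]: 1  2  2  3  4  5  6
  R[7]: 1  2  3  4  5  6  7

reading off 1-entries of Δ²R: w = (7, 4, 5, 2, 6, 1, 3).

D(w) has 15 cells with 4 SE-corners; essential set:

[(1, 6, 0), (3, 3, 0), (5, 1, 0), (5, 3, 1)]


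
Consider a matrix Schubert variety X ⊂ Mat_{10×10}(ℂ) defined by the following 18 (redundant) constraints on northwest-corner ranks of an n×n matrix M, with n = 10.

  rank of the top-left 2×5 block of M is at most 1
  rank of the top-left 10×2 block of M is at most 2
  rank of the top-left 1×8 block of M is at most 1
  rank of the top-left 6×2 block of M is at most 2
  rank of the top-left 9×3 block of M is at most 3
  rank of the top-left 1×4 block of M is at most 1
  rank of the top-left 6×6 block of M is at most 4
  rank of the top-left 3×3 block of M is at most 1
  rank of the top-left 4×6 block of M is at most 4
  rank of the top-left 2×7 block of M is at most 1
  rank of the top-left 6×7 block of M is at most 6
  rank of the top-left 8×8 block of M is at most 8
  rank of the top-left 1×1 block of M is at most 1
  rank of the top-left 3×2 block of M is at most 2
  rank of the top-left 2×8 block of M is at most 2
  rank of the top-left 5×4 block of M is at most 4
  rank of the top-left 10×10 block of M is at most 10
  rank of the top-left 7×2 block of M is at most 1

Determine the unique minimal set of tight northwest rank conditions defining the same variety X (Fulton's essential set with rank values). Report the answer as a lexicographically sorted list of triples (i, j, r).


Rank table r_w(10×10) implied by the 18 constraints:

  i=1: 1 | 1 | 1 | 1 | 1 | 1 | 1 | 1 | 1 | 1
  i=2: 1 | 1 | 1 | 1 | 1 | 1 | 1 | 2 | 2 | 2
  i=3: 1 | 1 | 1 | 2 | 2 | 2 | 2 | 3 | 3 | 3
  i=4: 1 | 1 | 2 | 3 | 3 | 3 | 3 | 4 | 4 | 4
  i=5: 1 | 1 | 2 | 3 | 4 | 4 | 4 | 5 | 5 | 5
  i=6: 1 | 1 | 2 | 3 | 4 | 4 | 5 | 6 | 6 | 6
  i=7: 1 | 1 | 2 | 3 | 4 | 5 | 6 | 7 | 7 | 7
  i=8: 1 | 2 | 3 | 4 | 5 | 6 | 7 | 8 | 8 | 8
  i=9: 1 | 2 | 3 | 4 | 5 | 6 | 7 | 8 | 9 | 9
  i=10: 1 | 2 | 3 | 4 | 5 | 6 | 7 | 8 | 9 | 10

second differences of R give the permutation w = (1, 8, 4, 3, 5, 7, 6, 2, 9, 10).

|D(w)|=13, |Ess(w)|=4:

[(2, 7, 1), (3, 3, 1), (6, 6, 4), (7, 2, 1)]


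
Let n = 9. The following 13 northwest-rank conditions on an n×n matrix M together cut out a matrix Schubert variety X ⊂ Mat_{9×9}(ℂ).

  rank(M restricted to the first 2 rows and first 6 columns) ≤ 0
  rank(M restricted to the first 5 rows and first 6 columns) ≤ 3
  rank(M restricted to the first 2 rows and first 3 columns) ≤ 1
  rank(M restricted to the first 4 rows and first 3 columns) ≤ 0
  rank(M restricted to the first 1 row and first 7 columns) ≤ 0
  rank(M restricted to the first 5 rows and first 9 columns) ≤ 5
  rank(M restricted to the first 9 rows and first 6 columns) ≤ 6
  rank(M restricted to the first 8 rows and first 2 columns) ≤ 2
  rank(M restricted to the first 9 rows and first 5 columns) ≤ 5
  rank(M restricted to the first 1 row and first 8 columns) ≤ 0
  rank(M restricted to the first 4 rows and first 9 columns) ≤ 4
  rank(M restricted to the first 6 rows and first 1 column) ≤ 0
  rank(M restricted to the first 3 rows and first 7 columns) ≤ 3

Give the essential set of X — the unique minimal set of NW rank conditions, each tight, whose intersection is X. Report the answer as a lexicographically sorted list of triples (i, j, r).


Computing R[i][j] = min implied NW-rank bound (n=9, 13 conditions):

  row 1: 0, 0, 0, 0, 0, 0, 0, 0, 1
  row 2: 0, 0, 0, 0, 0, 0, 1, 1, 2
  row 3: 0, 0, 0, 1, 1, 1, 2, 2, 3
  row 4: 0, 0, 0, 1, 2, 2, 3, 3, 4
  row 5: 0, 1, 1, 2, 3, 3, 4, 4, 5
  row 6: 0, 1, 2, 3, 4, 4, 5, 5, 6
  row 7: 1, 2, 3, 4, 5, 5, 6, 6, 7
  row 8: 1, 2, 3, 4, 5, 6, 7, 7, 8
  row 9: 1, 2, 3, 4, 5, 6, 7, 8, 9

the unique w with this rank table is (9, 7, 4, 5, 2, 3, 1, 6, 8).

Fulton essential set (4 of the 22 Rothe cells):

[(1, 8, 0), (2, 6, 0), (4, 3, 0), (6, 1, 0)]


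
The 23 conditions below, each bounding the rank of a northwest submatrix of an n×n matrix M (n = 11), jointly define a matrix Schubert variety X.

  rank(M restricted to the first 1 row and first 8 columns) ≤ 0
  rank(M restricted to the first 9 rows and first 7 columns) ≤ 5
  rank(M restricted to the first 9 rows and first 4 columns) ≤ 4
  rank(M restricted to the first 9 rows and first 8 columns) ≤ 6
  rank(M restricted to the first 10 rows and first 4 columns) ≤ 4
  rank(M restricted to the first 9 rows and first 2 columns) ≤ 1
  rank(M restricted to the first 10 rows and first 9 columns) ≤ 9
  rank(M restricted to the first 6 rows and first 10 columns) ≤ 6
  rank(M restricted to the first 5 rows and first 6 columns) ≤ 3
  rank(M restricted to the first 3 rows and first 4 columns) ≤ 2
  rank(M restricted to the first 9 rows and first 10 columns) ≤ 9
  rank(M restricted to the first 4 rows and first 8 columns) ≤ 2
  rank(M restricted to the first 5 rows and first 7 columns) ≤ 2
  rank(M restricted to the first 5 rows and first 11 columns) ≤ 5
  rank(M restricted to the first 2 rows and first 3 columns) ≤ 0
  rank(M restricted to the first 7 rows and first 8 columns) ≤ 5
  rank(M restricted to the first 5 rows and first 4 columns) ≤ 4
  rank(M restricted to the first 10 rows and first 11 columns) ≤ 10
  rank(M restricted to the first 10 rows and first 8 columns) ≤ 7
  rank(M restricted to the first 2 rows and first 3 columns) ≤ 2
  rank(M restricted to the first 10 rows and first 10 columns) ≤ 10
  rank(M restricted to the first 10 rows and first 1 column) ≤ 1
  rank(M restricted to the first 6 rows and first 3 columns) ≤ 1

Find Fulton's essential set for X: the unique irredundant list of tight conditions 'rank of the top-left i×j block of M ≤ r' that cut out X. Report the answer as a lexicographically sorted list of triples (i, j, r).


The tightest implied rank at each (i,j), from the 23 conditions:

  row 1: 0  0  0  0  0  0  0  0  1  1  1
  row 2: 0  0  0  1  1  1  1  1  2  2  2
  row 3: 1  1  1  2  2  2  2  2  3  3  3
  row 4: 1  1  1  2  2  2  2  2  3  4  4
  row 5: 1  1  1  2  2  2  2  3  4  5  5
  row 6: 1  1  1  2  3  3  3  4  5  6  6
  row 7: 1  1  2  3  4  4  4  5  6  7  7
  row 8: 1  1  2  3  4  5  5  6  7  8  8
  row 9: 1  1  2  3  4  5  5  6  7  8  9
  row 10: 1  2  3  4  5  6  6  7  8  9  10
  row 11: 1  2  3  4  5  6  7  8  9  10  11

the unique w with this rank table is (9, 4, 1, 10, 8, 5, 3, 6, 11, 2, 7).

ℓ(w)=28; the 7 essential cells (i,j,r):

[(1, 8, 0), (2, 3, 0), (4, 8, 2), (5, 7, 2), (6, 3, 1), (9, 2, 1), (9, 7, 5)]


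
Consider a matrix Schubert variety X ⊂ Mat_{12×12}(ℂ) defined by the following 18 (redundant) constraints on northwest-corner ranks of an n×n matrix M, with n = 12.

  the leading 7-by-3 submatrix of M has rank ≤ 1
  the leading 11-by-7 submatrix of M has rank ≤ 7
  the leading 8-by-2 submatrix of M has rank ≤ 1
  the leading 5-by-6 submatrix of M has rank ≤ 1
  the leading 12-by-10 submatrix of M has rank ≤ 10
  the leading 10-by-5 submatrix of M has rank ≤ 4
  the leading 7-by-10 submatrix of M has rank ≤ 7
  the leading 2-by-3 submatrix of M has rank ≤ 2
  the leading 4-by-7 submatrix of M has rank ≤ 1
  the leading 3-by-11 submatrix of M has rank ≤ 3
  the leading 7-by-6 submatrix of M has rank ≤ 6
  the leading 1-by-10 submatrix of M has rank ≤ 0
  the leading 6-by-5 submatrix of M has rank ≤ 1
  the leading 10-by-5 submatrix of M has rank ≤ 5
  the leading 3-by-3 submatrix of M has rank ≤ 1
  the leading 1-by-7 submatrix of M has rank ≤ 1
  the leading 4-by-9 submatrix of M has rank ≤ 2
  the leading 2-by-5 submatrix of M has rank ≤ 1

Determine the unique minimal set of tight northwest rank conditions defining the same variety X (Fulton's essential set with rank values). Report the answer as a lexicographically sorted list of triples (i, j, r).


Recovering R(i,j) via the rank-extension bound from the 18 conditions:

  0 0 0 0 0 0 0 0 0 0 1 1
  1 1 1 1 1 1 1 1 1 1 2 2
  1 1 1 1 1 1 1 2 2 2 3 3
  1 1 1 1 1 1 1 2 2 3 4 4
  1 1 1 1 1 1 2 3 3 4 5 5
  1 1 1 1 1 2 3 4 4 5 6 6
  1 1 1 2 2 3 4 5 5 6 7 7
  1 1 2 3 3 4 5 6 6 7 8 8
  1 2 3 4 4 5 6 7 7 8 9 9
  1 2 3 4 4 5 6 7 8 9 10 10
  1 2 3 4 5 6 7 8 9 10 11 11
  1 2 3 4 5 6 7 8 9 10 11 12

giving w = (11, 1, 8, 10, 7, 6, 4, 3, 2, 9, 5, 12) via Δ²R.

|D(w)|=36, |Ess(w)|=8:

[(1, 10, 0), (4, 7, 1), (4, 9, 2), (5, 6, 1), (6, 5, 1), (7, 3, 1), (8, 2, 1), (10, 5, 4)]


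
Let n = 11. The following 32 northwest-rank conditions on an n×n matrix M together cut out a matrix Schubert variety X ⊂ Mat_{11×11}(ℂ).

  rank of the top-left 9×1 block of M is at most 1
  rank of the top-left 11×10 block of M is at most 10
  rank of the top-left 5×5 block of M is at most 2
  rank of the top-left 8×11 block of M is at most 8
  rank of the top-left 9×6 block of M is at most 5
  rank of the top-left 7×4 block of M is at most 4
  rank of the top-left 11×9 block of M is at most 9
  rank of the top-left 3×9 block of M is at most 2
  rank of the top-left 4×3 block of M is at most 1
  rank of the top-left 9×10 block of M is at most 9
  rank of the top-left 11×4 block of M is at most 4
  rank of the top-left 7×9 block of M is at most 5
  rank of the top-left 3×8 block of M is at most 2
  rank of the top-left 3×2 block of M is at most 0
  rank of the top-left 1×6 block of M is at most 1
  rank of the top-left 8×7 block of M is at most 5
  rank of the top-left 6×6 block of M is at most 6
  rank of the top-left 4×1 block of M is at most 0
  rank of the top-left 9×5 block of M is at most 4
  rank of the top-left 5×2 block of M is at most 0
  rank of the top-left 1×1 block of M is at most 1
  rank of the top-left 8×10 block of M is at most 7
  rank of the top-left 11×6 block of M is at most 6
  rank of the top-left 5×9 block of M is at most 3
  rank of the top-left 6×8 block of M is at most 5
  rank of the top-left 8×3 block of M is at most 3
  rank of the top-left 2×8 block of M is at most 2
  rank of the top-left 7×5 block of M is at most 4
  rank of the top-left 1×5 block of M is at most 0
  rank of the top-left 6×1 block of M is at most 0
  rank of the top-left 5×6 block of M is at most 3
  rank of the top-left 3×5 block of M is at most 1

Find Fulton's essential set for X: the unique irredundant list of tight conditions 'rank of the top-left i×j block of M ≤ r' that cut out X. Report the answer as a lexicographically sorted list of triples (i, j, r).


The tightest implied rank at each (i,j), from the 32 conditions:

  row 1: 0  0  0  0  0  1  1  1  1  1  1
  row 2: 0  0  1  1  1  2  2  2  2  2  2
  row 3: 0  0  1  1  1  2  2  2  2  3  3
  row 4: 0  0  1  2  2  3  3  3  3  4  4
  row 5: 0  0  1  2  2  3  3  3  3  4  5
  row 6: 0  1  2  3  3  4  4  4  4  5  6
  row 7: 1  2  3  4  4  5  5  5  5  6  7
  row 8: 1  2  3  4  4  5  5  6  6  7  8
  row 9: 1  2  3  4  4  5  6  7  7  8  9
  row 10: 1  2  3  4  5  6  7  8  8  9  10
  row 11: 1  2  3  4  5  6  7  8  9  10  11

giving w = (6, 3, 10, 4, 11, 2, 1, 8, 7, 5, 9) via Δ²R.

ℓ(w)=26; the 9 essential cells (i,j,r):

[(1, 5, 0), (3, 5, 1), (3, 9, 2), (5, 2, 0), (5, 5, 2), (5, 9, 3), (6, 1, 0), (8, 7, 5), (9, 5, 4)]


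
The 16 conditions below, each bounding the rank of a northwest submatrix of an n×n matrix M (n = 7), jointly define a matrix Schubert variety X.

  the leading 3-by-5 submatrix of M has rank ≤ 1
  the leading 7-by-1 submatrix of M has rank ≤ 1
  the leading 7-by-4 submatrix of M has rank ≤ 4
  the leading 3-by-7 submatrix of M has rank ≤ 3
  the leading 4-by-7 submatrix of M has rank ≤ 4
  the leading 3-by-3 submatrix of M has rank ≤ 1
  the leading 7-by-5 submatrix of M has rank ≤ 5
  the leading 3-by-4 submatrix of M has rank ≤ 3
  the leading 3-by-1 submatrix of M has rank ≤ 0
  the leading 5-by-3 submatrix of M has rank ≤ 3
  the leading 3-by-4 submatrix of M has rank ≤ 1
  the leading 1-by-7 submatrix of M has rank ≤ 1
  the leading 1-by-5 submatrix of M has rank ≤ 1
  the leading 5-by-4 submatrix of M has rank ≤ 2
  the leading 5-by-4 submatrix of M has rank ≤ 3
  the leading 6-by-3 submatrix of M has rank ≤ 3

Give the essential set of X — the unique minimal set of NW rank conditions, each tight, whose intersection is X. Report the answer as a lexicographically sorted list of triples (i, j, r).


Computing R[i][j] = min implied NW-rank bound (n=7, 16 conditions):

  i=1: 0 | 1 | 1 | 1 | 1 | 1 | 1
  i=2: 0 | 1 | 1 | 1 | 1 | 2 | 2
  i=3: 0 | 1 | 1 | 1 | 1 | 2 | 3
  i=4: 1 | 2 | 2 | 2 | 2 | 3 | 4
  i=5: 1 | 2 | 2 | 2 | 3 | 4 | 5
  i=6: 1 | 2 | 3 | 3 | 4 | 5 | 6
  i=7: 1 | 2 | 3 | 4 | 5 | 6 | 7

giving w = (2, 6, 7, 1, 5, 3, 4) via Δ²R.

Fulton essential set (3 of the 11 Rothe cells):

[(3, 1, 0), (3, 5, 1), (5, 4, 2)]


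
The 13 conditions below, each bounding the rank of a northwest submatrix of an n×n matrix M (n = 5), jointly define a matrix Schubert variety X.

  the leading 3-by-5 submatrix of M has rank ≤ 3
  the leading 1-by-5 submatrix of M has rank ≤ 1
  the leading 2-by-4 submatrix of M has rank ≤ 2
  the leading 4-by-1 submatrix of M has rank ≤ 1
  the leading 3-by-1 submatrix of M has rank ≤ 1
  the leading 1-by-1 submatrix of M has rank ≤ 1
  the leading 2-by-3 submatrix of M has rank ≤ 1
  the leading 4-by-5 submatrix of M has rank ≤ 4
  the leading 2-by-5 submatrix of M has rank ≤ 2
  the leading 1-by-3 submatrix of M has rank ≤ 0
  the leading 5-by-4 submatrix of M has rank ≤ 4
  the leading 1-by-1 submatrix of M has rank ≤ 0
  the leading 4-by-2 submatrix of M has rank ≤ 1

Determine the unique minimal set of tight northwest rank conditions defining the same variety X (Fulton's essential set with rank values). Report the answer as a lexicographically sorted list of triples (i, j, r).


Propagating the 13 rank bounds to every northwest block:

  row 1: 0 | 0 | 0 | 1 | 1
  row 2: 1 | 1 | 1 | 2 | 2
  row 3: 1 | 1 | 2 | 3 | 3
  row 4: 1 | 1 | 2 | 3 | 4
  row 5: 1 | 2 | 3 | 4 | 5

hence w(1..5) = (4, 1, 3, 5, 2).

Rothe diagram D(w) (5 cells), 2 SE-corners (essential conditions):

[(1, 3, 0), (4, 2, 1)]


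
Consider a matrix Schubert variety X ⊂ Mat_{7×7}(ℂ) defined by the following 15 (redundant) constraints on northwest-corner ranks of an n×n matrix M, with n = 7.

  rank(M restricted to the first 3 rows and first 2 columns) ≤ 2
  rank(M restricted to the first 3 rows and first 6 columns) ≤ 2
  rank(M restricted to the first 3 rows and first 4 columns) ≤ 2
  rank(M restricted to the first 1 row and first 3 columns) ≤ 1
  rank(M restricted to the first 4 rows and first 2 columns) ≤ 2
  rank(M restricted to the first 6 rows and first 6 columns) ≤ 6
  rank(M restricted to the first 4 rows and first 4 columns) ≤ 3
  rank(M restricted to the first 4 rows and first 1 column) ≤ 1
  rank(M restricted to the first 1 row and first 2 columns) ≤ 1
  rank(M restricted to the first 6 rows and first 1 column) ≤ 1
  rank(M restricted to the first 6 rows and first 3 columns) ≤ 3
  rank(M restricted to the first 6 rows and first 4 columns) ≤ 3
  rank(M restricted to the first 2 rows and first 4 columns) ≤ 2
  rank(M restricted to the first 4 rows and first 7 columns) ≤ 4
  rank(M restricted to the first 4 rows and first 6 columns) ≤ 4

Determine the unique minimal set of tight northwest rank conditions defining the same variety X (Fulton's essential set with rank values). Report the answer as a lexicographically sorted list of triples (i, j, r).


The tightest implied rank at each (i,j), from the 15 conditions:

  R[1]: 1  1  1  1  1  1  1
  R[2]: 1  2  2  2  2  2  2
  R[3]: 1  2  2  2  2  2  3
  R[4]: 1  2  3  3  3  3  4
  R[5]: 1  2  3  3  4  4  5
  R[6]: 1  2  3  3  4  5  6
  R[7]: 1  2  3  4  5  6  7

giving w = (1, 2, 7, 3, 5, 6, 4) via Δ²R.

2 SE-corners of the 6-cell Rothe diagram give Ess(w):

[(3, 6, 2), (6, 4, 3)]


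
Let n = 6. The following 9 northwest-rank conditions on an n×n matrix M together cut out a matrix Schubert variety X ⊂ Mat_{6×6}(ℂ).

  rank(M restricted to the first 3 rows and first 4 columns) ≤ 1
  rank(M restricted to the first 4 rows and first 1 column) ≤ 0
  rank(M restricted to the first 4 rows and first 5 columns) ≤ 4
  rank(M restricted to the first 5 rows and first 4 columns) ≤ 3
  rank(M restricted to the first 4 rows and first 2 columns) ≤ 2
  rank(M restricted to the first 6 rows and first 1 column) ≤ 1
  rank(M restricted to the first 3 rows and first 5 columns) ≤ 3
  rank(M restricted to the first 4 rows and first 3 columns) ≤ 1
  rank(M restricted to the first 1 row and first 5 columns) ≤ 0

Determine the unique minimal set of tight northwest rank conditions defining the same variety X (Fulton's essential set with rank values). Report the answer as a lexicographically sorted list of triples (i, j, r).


Rank table r_w(6×6) implied by the 9 constraints:

  0 | 0 | 0 | 0 | 0 | 1
  0 | 1 | 1 | 1 | 1 | 2
  0 | 1 | 1 | 1 | 2 | 3
  0 | 1 | 1 | 2 | 3 | 4
  1 | 2 | 2 | 3 | 4 | 5
  1 | 2 | 3 | 4 | 5 | 6

giving w = (6, 2, 5, 4, 1, 3) via Δ²R.

D(w) has 11 cells with 4 SE-corners; essential set:

[(1, 5, 0), (3, 4, 1), (4, 1, 0), (4, 3, 1)]


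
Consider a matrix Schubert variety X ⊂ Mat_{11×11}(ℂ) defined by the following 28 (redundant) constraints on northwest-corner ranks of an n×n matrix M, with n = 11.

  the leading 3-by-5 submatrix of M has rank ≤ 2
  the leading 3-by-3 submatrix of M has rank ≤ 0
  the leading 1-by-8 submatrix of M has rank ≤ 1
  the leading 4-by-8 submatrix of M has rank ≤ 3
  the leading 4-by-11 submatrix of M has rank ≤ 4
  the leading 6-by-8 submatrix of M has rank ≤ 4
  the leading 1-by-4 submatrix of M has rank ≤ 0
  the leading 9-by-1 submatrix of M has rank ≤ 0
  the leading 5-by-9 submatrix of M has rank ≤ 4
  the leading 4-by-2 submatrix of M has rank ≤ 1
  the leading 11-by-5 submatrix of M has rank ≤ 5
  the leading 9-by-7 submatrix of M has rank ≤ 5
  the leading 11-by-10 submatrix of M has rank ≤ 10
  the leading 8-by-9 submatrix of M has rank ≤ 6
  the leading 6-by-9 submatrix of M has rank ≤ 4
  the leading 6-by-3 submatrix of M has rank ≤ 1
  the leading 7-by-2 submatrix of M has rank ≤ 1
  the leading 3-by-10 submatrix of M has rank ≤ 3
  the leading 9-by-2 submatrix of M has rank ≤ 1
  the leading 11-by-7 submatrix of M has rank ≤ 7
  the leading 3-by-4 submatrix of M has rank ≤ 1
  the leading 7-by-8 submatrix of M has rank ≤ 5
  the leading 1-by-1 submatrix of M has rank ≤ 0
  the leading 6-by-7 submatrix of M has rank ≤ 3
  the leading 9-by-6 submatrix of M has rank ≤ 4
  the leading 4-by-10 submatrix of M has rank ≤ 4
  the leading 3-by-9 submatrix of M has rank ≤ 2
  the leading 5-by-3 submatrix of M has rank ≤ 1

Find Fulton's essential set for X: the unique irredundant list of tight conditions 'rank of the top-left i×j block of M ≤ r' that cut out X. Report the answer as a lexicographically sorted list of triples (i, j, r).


Recovering R(i,j) via the rank-extension bound from the 28 conditions:

  0 0 0 0 1 1 1 1 1 1 1
  0 0 0 1 2 2 2 2 2 2 2
  0 0 0 1 2 2 2 2 2 3 3
  0 1 1 2 3 3 3 3 3 4 4
  0 1 1 2 3 3 3 4 4 5 5
  0 1 1 2 3 3 3 4 4 5 6
  0 1 2 3 4 4 4 5 5 6 7
  0 1 2 3 4 4 5 6 6 7 8
  0 1 2 3 4 4 5 6 7 8 9
  1 2 3 4 5 5 6 7 8 9 10
  1 2 3 4 5 6 7 8 9 10 11

the unique w with this rank table is (5, 4, 10, 2, 8, 11, 3, 7, 9, 1, 6).

|D(w)|=29, |Ess(w)|=8:

[(1, 4, 0), (3, 3, 0), (3, 9, 2), (6, 3, 1), (6, 7, 3), (6, 9, 4), (9, 1, 0), (9, 6, 4)]


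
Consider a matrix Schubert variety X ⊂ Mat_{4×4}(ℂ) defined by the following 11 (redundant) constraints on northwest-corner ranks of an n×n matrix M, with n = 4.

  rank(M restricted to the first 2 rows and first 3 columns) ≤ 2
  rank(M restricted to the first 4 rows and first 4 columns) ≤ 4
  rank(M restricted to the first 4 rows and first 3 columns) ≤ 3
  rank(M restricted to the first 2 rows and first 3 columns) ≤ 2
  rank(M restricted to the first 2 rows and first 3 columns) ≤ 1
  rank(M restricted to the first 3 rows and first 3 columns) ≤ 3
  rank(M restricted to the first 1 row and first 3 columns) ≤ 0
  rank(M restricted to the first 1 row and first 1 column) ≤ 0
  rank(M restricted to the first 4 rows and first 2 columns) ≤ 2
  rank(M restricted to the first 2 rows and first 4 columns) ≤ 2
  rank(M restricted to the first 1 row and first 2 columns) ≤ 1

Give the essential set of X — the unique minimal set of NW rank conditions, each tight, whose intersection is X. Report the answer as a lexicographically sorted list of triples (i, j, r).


Computing R[i][j] = min implied NW-rank bound (n=4, 11 conditions):

  i=1: 0, 0, 0, 1
  i=2: 1, 1, 1, 2
  i=3: 1, 2, 2, 3
  i=4: 1, 2, 3, 4

so w = (4, 1, 2, 3).

ℓ(w)=3; the 1 essential cell (i,j,r):

[(1, 3, 0)]


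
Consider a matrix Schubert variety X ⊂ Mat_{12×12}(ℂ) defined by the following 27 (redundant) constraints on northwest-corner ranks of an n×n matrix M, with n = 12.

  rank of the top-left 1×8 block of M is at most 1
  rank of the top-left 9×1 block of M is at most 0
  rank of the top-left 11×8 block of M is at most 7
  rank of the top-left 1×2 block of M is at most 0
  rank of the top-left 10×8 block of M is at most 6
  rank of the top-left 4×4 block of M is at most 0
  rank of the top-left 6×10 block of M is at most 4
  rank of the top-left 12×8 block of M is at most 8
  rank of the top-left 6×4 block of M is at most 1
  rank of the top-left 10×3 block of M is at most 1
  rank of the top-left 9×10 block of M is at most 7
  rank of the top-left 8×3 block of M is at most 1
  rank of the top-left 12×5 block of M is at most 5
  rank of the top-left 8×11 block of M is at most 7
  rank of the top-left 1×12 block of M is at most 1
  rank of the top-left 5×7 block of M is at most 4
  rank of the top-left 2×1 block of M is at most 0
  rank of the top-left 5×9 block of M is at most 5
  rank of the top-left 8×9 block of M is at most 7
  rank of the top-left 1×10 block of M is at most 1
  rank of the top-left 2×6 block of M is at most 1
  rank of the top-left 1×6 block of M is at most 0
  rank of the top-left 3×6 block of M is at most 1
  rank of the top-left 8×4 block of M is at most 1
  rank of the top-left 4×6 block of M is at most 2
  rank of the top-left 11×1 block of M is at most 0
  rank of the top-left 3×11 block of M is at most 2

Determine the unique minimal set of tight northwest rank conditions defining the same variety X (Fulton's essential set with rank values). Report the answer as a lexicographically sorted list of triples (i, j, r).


Reconstructing r_w from the 27 given conditions:

  i=1: 0 | 0 | 0 | 0 | 0 | 0 | 1 | 1 | 1 | 1 | 1 | 1
  i=2: 0 | 0 | 0 | 0 | 1 | 1 | 2 | 2 | 2 | 2 | 2 | 2
  i=3: 0 | 0 | 0 | 0 | 1 | 1 | 2 | 2 | 2 | 2 | 2 | 3
  i=4: 0 | 0 | 0 | 0 | 1 | 2 | 3 | 3 | 3 | 3 | 3 | 4
  i=5: 0 | 1 | 1 | 1 | 2 | 3 | 4 | 4 | 4 | 4 | 4 | 5
  i=6: 0 | 1 | 1 | 1 | 2 | 3 | 4 | 4 | 4 | 4 | 5 | 6
  i=7: 0 | 1 | 1 | 1 | 2 | 3 | 4 | 5 | 5 | 5 | 6 | 7
  i=8: 0 | 1 | 1 | 1 | 2 | 3 | 4 | 5 | 6 | 6 | 7 | 8
  i=9: 0 | 1 | 1 | 2 | 3 | 4 | 5 | 6 | 7 | 7 | 8 | 9
  i=10: 0 | 1 | 1 | 2 | 3 | 4 | 5 | 6 | 7 | 8 | 9 | 10
  i=11: 0 | 1 | 2 | 3 | 4 | 5 | 6 | 7 | 8 | 9 | 10 | 11
  i=12: 1 | 2 | 3 | 4 | 5 | 6 | 7 | 8 | 9 | 10 | 11 | 12

hence w(1..12) = (7, 5, 12, 6, 2, 11, 8, 9, 4, 10, 3, 1).

Fulton essential set (8 of the 41 Rothe cells):

[(1, 6, 0), (3, 6, 1), (3, 11, 2), (4, 4, 0), (6, 10, 4), (8, 4, 1), (10, 3, 1), (11, 1, 0)]


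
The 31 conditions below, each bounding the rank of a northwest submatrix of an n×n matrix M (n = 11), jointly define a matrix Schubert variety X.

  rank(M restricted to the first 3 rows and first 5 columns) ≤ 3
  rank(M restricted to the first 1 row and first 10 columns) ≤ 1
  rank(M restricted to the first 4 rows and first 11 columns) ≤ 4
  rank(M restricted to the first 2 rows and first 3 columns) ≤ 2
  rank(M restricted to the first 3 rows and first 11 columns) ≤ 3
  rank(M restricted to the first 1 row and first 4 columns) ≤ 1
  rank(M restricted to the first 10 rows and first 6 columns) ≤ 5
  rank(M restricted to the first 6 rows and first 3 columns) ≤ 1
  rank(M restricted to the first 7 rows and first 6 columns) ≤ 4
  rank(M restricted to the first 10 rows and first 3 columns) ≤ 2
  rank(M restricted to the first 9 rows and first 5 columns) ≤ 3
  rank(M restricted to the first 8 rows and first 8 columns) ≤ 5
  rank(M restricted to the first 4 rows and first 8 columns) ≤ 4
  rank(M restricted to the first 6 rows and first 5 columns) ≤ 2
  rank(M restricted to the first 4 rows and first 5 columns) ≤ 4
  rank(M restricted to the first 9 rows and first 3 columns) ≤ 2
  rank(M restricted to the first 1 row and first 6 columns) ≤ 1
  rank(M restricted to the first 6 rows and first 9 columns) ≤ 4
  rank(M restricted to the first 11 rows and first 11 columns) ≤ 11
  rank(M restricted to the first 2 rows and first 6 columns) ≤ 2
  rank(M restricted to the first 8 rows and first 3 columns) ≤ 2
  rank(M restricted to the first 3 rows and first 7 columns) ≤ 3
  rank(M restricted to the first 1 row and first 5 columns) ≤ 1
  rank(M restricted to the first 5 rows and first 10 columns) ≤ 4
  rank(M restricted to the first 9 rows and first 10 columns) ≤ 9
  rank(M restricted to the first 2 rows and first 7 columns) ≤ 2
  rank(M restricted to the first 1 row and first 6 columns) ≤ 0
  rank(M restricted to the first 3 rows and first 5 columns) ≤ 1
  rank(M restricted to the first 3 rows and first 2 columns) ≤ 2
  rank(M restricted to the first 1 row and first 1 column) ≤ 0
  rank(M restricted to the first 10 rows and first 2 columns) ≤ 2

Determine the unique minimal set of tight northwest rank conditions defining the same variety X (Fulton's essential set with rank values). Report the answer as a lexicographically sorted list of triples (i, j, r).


Rank table r_w(11×11) implied by the 31 constraints:

  i=1: 0  0  0  0  0  0  1  1  1  1  1
  i=2: 1  1  1  1  1  1  2  2  2  2  2
  i=3: 1  1  1  1  1  2  3  3  3  3  3
  i=4: 1  1  1  2  2  3  4  4  4  4  4
  i=5: 1  1  1  2  2  3  4  4  4  4  5
  i=6: 1  1  1  2  2  3  4  4  4  5  6
  i=7: 1  2  2  3  3  4  5  5  5  6  7
  i=8: 1  2  2  3  3  4  5  5  6  7  8
  i=9: 1  2  2  3  3  4  5  6  7  8  9
  i=10: 1  2  2  3  4  5  6  7  8  9  10
  i=11: 1  2  3  4  5  6  7  8  9  10  11

hence w(1..11) = (7, 1, 6, 4, 11, 10, 2, 9, 8, 5, 3).

|D(w)|=29, |Ess(w)|=9:

[(1, 6, 0), (3, 5, 1), (5, 10, 4), (6, 3, 1), (6, 5, 2), (6, 9, 4), (8, 8, 5), (9, 5, 3), (10, 3, 2)]


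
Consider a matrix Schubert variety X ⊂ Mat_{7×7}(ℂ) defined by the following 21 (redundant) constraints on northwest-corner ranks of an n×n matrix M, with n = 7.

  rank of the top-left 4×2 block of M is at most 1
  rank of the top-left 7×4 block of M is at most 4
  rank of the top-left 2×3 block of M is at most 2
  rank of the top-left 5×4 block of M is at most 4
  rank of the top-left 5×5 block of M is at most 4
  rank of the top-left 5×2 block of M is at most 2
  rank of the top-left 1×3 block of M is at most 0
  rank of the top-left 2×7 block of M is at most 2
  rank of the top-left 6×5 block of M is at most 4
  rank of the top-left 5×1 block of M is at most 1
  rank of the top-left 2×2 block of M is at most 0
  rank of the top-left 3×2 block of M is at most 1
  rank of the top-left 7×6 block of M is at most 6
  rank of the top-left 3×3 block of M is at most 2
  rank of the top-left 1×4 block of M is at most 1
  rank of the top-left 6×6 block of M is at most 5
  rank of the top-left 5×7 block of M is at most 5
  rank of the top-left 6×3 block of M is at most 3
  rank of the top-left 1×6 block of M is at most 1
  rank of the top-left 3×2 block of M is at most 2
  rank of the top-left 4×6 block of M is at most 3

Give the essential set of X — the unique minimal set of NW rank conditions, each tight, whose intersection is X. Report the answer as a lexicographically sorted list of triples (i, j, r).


Propagating the 21 rank bounds to every northwest block:

  0  0  0  1  1  1  1
  0  0  1  2  2  2  2
  1  1  2  3  3  3  3
  1  1  2  3  3  3  4
  1  2  3  4  4  4  5
  1  2  3  4  4  5  6
  1  2  3  4  5  6  7

so w = (4, 3, 1, 7, 2, 6, 5).

Rothe diagram D(w) (9 cells), 5 SE-corners (essential conditions):

[(1, 3, 0), (2, 2, 0), (4, 2, 1), (4, 6, 3), (6, 5, 4)]


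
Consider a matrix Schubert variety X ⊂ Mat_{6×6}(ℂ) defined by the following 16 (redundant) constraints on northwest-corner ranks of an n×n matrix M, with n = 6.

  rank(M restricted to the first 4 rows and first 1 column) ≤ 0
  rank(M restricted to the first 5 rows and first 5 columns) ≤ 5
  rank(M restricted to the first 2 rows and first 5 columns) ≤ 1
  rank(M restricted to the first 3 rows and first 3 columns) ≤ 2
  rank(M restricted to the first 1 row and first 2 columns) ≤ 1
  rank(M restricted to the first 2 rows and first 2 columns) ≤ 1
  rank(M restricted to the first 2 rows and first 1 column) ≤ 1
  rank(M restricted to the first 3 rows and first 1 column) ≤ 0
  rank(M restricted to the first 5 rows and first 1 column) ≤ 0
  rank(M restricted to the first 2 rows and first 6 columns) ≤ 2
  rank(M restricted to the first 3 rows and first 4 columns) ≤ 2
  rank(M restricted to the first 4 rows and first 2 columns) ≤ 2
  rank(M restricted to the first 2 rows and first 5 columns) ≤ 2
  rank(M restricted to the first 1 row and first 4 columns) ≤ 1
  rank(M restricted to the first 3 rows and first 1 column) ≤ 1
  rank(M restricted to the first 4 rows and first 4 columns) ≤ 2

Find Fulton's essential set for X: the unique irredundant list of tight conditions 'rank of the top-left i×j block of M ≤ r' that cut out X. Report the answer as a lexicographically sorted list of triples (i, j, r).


Rank table r_w(6×6) implied by the 16 constraints:

  0, 1, 1, 1, 1, 1
  0, 1, 1, 1, 1, 2
  0, 1, 2, 2, 2, 3
  0, 1, 2, 2, 3, 4
  0, 1, 2, 3, 4, 5
  1, 2, 3, 4, 5, 6

the unique w with this rank table is (2, 6, 3, 5, 4, 1).

D(w) has 9 cells with 3 SE-corners; essential set:

[(2, 5, 1), (4, 4, 2), (5, 1, 0)]


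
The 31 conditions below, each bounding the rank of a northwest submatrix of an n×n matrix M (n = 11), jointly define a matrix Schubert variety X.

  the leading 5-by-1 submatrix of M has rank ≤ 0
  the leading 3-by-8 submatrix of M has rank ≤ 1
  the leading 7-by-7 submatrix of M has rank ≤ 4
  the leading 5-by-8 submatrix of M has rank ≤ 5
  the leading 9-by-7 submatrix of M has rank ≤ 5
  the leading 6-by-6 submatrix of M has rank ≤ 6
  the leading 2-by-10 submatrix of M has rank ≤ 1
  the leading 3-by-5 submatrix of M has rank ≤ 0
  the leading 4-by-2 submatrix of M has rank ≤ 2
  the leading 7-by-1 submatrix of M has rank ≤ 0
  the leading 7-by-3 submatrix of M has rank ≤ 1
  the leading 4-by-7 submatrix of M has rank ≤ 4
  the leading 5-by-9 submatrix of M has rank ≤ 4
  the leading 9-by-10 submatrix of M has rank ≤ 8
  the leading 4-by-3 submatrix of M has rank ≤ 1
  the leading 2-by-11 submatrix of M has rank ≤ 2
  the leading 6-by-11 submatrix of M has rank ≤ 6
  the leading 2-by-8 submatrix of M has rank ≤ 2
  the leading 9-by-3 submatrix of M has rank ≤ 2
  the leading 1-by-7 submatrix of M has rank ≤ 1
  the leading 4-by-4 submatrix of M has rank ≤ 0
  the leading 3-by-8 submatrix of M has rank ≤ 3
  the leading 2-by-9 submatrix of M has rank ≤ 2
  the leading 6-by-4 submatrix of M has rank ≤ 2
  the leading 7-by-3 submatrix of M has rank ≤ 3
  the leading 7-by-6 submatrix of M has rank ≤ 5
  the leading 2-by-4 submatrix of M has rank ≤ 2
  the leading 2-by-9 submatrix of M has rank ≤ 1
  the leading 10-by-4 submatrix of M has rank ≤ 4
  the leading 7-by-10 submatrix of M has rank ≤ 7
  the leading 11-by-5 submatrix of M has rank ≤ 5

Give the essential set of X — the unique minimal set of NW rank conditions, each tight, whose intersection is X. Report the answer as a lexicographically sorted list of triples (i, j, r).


Recovering R(i,j) via the rank-extension bound from the 31 conditions:

  row 1: 0, 0, 0, 0, 0, 1, 1, 1, 1, 1, 1
  row 2: 0, 0, 0, 0, 0, 1, 1, 1, 1, 1, 2
  row 3: 0, 0, 0, 0, 0, 1, 1, 1, 2, 2, 3
  row 4: 0, 0, 0, 0, 1, 2, 2, 2, 3, 3, 4
  row 5: 0, 1, 1, 1, 2, 3, 3, 3, 4, 4, 5
  row 6: 0, 1, 1, 2, 3, 4, 4, 4, 5, 5, 6
  row 7: 0, 1, 1, 2, 3, 4, 4, 5, 6, 6, 7
  row 8: 1, 2, 2, 3, 4, 5, 5, 6, 7, 7, 8
  row 9: 1, 2, 2, 3, 4, 5, 5, 6, 7, 8, 9
  row 10: 1, 2, 3, 4, 5, 6, 6, 7, 8, 9, 10
  row 11: 1, 2, 3, 4, 5, 6, 7, 8, 9, 10, 11

so w = (6, 11, 9, 5, 2, 4, 8, 1, 10, 3, 7).

D(w) has 33 cells with 9 SE-corners; essential set:

[(2, 10, 1), (3, 5, 0), (3, 8, 1), (4, 4, 0), (7, 1, 0), (7, 3, 1), (7, 7, 4), (9, 3, 2), (9, 7, 5)]


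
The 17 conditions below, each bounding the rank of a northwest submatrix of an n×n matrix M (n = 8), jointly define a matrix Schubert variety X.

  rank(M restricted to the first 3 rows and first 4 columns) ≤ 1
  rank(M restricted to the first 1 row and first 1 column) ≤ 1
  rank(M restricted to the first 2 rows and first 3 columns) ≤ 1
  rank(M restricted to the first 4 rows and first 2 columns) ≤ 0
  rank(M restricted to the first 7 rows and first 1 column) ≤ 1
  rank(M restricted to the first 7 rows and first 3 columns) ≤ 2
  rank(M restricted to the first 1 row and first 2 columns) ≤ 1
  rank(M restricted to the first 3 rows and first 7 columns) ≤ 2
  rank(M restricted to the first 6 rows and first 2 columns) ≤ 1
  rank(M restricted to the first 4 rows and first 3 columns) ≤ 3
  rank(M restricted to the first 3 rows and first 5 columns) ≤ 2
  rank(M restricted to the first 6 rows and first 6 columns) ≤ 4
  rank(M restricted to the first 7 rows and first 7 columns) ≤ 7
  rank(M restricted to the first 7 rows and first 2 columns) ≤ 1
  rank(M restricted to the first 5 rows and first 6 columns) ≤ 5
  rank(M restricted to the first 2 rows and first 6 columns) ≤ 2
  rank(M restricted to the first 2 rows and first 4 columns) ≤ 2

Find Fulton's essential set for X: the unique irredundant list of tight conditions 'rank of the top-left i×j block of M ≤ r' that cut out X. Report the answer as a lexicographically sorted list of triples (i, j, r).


Recovering R(i,j) via the rank-extension bound from the 17 conditions:

  row 1: 0, 0, 1, 1, 1, 1, 1, 1
  row 2: 0, 0, 1, 1, 2, 2, 2, 2
  row 3: 0, 0, 1, 1, 2, 2, 2, 3
  row 4: 0, 0, 1, 2, 3, 3, 3, 4
  row 5: 1, 1, 2, 3, 4, 4, 4, 5
  row 6: 1, 1, 2, 3, 4, 4, 5, 6
  row 7: 1, 1, 2, 3, 4, 5, 6, 7
  row 8: 1, 2, 3, 4, 5, 6, 7, 8

reading off 1-entries of Δ²R: w = (3, 5, 8, 4, 1, 7, 6, 2).

ℓ(w)=15; the 5 essential cells (i,j,r):

[(3, 4, 1), (3, 7, 2), (4, 2, 0), (6, 6, 4), (7, 2, 1)]
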